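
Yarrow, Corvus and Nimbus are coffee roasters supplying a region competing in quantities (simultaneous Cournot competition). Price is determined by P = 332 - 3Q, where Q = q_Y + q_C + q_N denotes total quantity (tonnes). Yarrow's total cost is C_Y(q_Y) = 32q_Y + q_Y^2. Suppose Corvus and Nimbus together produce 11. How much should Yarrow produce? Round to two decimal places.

33.38

With rivals' combined output fixed at 11, Yarrow's profit is π_Y = (332 - 3·11 - 3q_Y)q_Y - (32q_Y + q_Y²) = (299 - 3q_Y)q_Y - (32q_Y + q_Y²).
∂π_Y/∂q_Y = 267 - 8q_Y = 0, so q_Y = 267/8.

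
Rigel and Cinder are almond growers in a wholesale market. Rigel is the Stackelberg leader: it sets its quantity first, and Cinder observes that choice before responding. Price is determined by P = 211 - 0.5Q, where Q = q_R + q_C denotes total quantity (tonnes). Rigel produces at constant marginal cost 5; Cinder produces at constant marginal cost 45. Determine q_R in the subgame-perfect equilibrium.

246

The follower Cinder best-responds to any q_R: π_C = (211 - 0.5Q)q_C - 45q_C.
Setting the follower's marginal profit to zero, 166 - (1/2)q_R - q_C = 0, i.e. q_C = (166 - (1/2)q_R).
Rigel substitutes q_C(q_R) into its own profit: π_R = q_R(211 - (1/2)q_R - (166 - (1/2)q_R)/2) - 5q_R = (128 - (1/4)q_R)q_R - 5q_R.
Leader FOC: 123 - (1/2)q_R = 0, so q_R = 246.
Then q_C = (166 - (1/2)·246) = 43.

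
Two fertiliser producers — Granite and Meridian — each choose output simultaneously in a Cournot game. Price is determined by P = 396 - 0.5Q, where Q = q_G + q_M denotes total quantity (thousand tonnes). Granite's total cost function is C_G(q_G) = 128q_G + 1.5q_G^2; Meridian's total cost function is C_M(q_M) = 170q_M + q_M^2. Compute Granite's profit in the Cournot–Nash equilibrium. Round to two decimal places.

Granite's profit: π_G = (396 - 0.5Q)q_G - (128q_G + (3/2)q_G²). Setting ∂π_G/∂q_G = 0: 268 - 4q_G - (1/2)(q_M) = 0.
Meridian's first-order condition: 226 - 3q_M - (1/2)(q_G) = 0.
Rearranging gives the reaction functions q_G = (268 - (1/2)q_M)/4 and q_M = (226 - (1/2)q_G)/3.
Substituting one into the other gives q_G = 58.8085 and q_M = 65.5319.
Price P = 396 - (1/2)·124.3404 = 333.8298.
Granite's profit: 333.8298·58.8085 - 128·58.8085 - (3/2)·58.8085² = 6916.8818.

6916.88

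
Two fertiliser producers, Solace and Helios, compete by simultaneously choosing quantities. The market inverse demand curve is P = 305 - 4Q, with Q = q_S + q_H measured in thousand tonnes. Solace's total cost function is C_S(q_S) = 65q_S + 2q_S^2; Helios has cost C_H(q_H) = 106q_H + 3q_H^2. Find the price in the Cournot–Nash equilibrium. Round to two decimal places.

Solace's profit: π_S = (305 - 4Q)q_S - (65q_S + 2q_S²). Setting ∂π_S/∂q_S = 0: 240 - 12q_S - 4(q_H) = 0.
Helios's first-order condition: 199 - 14q_H - 4(q_S) = 0.
Best responses: q_S = (240 - 4q_H)/12, q_H = (199 - 4q_S)/14.
Solving the pair: q_S = 641/38, q_H = 357/38.
Total output Q = 499/19, so price P = 305 - 4·(499/19) = 199.9474.

199.95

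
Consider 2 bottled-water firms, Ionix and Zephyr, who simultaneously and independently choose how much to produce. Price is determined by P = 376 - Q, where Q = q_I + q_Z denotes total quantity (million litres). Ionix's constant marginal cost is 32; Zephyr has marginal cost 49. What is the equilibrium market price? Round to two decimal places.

Ionix's profit: π_I = (376 - Q)q_I - (32q_I). Setting ∂π_I/∂q_I = 0: 344 - 2q_I - (q_Z) = 0.
Zephyr's profit: π_Z = (376 - Q)q_Z - (49q_Z). Setting ∂π_Z/∂q_Z = 0: 327 - 2q_Z - (q_I) = 0.
So q_I = (344 - q_Z)/2 and q_Z = (327 - q_I)/2.
Solving the pair: q_I = 361/3, q_Z = 310/3.
Total output Q = 671/3, so price P = 376 - 671/3 = 457/3.

152.33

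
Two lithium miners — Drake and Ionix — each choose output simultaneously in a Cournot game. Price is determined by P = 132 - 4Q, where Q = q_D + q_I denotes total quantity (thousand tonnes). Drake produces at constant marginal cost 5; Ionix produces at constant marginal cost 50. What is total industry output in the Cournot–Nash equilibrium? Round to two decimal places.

Drake's profit: π_D = (132 - 4Q)q_D - (5q_D). Setting ∂π_D/∂q_D = 0: 127 - 8q_D - 4(q_I) = 0.
Ionix's profit: π_I = (132 - 4Q)q_I - (50q_I). Setting ∂π_I/∂q_I = 0: 82 - 8q_I - 4(q_D) = 0.
Rearranging gives the reaction functions q_D = (127 - 4q_I)/8 and q_I = (82 - 4q_D)/8.
Substituting one into the other gives q_D = 43/3 and q_I = 37/12.
Total output Q = 43/3 + 37/12 = 209/12.

17.42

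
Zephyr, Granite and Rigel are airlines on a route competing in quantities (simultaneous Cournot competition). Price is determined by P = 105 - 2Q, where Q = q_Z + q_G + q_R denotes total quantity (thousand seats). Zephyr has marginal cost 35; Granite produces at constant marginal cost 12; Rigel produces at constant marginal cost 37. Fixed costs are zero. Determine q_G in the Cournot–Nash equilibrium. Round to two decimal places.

Zephyr's profit: π_Z = (105 - 2Q)q_Z - (35q_Z). Setting ∂π_Z/∂q_Z = 0: 70 - 4q_Z - 2(q_G + q_R) = 0.
Granite's first-order condition: 93 - 4q_G - 2(q_Z + q_R) = 0.
Rigel's profit: π_R = (105 - 2Q)q_R - (37q_R). Setting ∂π_R/∂q_R = 0: 68 - 4q_R - 2(q_Z + q_G) = 0.
Summing all 3 equations gives 231 − 8Q = 0, hence Q = 231/8.
Back-substituting: q_Z = (70 − 231/4)/2 = 49/8, q_G = (93 − 231/4)/2 = 141/8, q_R = (68 − 231/4)/2 = 41/8.

17.63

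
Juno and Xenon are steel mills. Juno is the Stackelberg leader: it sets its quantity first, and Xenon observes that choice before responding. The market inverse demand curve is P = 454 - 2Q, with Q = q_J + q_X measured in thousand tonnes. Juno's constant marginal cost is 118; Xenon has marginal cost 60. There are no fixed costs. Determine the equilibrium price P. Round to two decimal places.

The follower Xenon best-responds to any q_J: π_X = (454 - 2Q)q_X - 60q_X.
Follower FOC: 394 - 2q_J - 4q_X = 0, so q_X(q_J) = (394 - 2q_J)/4.
Juno substitutes q_X(q_J) into its own profit: π_J = q_J(454 - 2q_J - (394 - 2q_J)/2) - 118q_J = (257 - q_J)q_J - 118q_J.
Maximising: ∂π_J/∂q_J = 139 - 2q_J = 0, giving q_J = 139/2.
Then q_X = (394 - 2·(139/2))/4 = 255/4.
Total output Q = 533/4, so price P = 454 - 2·(533/4) = 375/2.

187.50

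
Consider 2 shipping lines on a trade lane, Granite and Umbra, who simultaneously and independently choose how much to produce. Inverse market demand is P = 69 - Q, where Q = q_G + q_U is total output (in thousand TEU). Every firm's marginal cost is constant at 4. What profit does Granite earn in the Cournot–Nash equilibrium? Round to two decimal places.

469.44

Each firm earns π_i = (69 - Q)q_i - 4q_i.
Setting ∂π_i/∂q_i = 0 with rivals' quantities fixed: 65 - 2q_i - q_j = 0.
By symmetry each firm produces the same amount; substituting q_j = q_i yields q_i = 65/3.
Price P = 69 - 130/3 = 77/3.
Granite's profit: (77/3 - 4)·(65/3) = 469.4444.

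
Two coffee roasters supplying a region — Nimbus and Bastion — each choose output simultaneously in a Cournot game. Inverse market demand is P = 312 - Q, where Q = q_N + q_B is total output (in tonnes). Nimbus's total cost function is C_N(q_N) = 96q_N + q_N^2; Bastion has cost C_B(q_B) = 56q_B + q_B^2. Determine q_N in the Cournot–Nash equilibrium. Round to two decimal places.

Nimbus's profit: π_N = (312 - Q)q_N - (96q_N + q_N²). Setting ∂π_N/∂q_N = 0: 216 - 4q_N - (q_B) = 0.
Bastion's first-order condition: 256 - 4q_B - (q_N) = 0.
So q_N = (216 - q_B)/4 and q_B = (256 - q_N)/4.
Solving the pair: q_N = 608/15, q_B = 808/15.

40.53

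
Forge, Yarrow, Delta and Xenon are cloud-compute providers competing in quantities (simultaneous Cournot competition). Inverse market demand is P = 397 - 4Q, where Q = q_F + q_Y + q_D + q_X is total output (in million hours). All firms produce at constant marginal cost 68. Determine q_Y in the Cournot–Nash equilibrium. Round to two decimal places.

16.45

A representative firm's profit is π_i = q_i(397 - 4Q) - 68q_i.
Setting ∂π_i/∂q_i = 0 with rivals' quantities fixed: 329 - 8q_i - 4·Σ_{j≠i} q_j = 0.
With identical firms every q_j equals q_i, so Σ_{j≠i} q_j = 3q_i and 329 = 20q_i, giving q_i = 329/20.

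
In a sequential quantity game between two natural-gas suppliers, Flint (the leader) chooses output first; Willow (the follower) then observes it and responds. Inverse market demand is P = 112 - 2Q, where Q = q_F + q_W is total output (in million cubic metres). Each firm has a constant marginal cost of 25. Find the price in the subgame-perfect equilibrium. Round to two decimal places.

The follower Willow best-responds to any q_F: π_W = (112 - 2Q)q_W - 25q_W.
Setting the follower's marginal profit to zero, 87 - 2q_F - 4q_W = 0, i.e. q_W = (87 - 2q_F)/4.
Flint substitutes q_W(q_F) into its own profit: π_F = q_F(112 - 2q_F - (87 - 2q_F)/2) - 25q_F = (137/2 - q_F)q_F - 25q_F.
Leader FOC: 87/2 - 2q_F = 0, so q_F = 87/4.
Then q_W = (87 - 2·(87/4))/4 = 87/8.
Total output Q = 261/8, so price P = 112 - 2·(261/8) = 187/4.

46.75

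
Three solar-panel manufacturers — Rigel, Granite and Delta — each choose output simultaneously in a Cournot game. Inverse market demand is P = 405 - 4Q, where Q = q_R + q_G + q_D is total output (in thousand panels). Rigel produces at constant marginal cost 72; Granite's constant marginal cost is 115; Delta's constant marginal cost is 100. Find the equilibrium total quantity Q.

58

Rigel's profit: π_R = (405 - 4Q)q_R - (72q_R). Setting ∂π_R/∂q_R = 0: 333 - 8q_R - 4(q_G + q_D) = 0.
Granite's profit: π_G = (405 - 4Q)q_G - (115q_G). Setting ∂π_G/∂q_G = 0: 290 - 8q_G - 4(q_R + q_D) = 0.
Delta's first-order condition: 305 - 8q_D - 4(q_R + q_G) = 0.
Adding the 3 first-order conditions: 928 − 16Q = 0, so Q = 58.
Back-substituting: q_R = (333 − 232)/4 = 101/4, q_G = (290 − 232)/4 = 29/2, q_D = (305 − 232)/4 = 73/4.
Total output Q = 101/4 + 29/2 + 73/4 = 58.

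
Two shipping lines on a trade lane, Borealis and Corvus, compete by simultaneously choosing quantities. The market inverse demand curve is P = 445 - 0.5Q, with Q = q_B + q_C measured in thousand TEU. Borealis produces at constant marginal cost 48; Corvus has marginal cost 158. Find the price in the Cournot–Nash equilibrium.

217

Borealis's profit: π_B = (445 - 0.5Q)q_B - (48q_B). Setting ∂π_B/∂q_B = 0: 397 - q_B - (1/2)(q_C) = 0.
Corvus's profit: π_C = (445 - 0.5Q)q_C - (158q_C). Setting ∂π_C/∂q_C = 0: 287 - q_C - (1/2)(q_B) = 0.
So q_B = (397 - (1/2)q_C) and q_C = (287 - (1/2)q_B).
Solving the pair: q_B = 338, q_C = 118.
Total output Q = 456, so price P = 445 - (1/2)·456 = 217.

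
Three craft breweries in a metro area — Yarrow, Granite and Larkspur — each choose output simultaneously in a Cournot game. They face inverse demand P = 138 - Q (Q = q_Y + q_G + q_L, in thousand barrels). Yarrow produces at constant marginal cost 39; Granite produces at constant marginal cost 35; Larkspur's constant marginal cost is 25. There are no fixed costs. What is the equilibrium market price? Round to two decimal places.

59.25

Yarrow's profit: π_Y = (138 - Q)q_Y - (39q_Y). Setting ∂π_Y/∂q_Y = 0: 99 - 2q_Y - (q_G + q_L) = 0.
Granite's profit: π_G = (138 - Q)q_G - (35q_G). Setting ∂π_G/∂q_G = 0: 103 - 2q_G - (q_Y + q_L) = 0.
Larkspur's profit: π_L = (138 - Q)q_L - (25q_L). Setting ∂π_L/∂q_L = 0: 113 - 2q_L - (q_Y + q_G) = 0.
Adding the 3 first-order conditions: 315 − 4Q = 0, so Q = 315/4.
Back-substituting: q_Y = (99 − 315/4) = 81/4, q_G = (103 − 315/4) = 97/4, q_L = (113 − 315/4) = 137/4.
Total output Q = 315/4, so price P = 138 - 315/4 = 237/4.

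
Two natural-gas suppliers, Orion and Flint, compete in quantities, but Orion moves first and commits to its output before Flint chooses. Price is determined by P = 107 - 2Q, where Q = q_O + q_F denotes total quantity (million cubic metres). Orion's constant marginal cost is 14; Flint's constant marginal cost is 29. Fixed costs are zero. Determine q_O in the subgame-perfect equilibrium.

27

The follower Flint best-responds to any q_O: π_F = (107 - 2Q)q_F - 29q_F.
∂π_F/∂q_F = 78 - 2q_O - 4q_F = 0 gives the reaction function q_F = (78 - 2q_O)/4.
The leader anticipates this reaction. Substituting into P = 107 - 2Q gives P = 68 - q_O, so π_O = (68 - q_O)q_O - 14q_O.
Maximising: ∂π_O/∂q_O = 54 - 2q_O = 0, giving q_O = 27.
Then q_F = (78 - 2·27)/4 = 6.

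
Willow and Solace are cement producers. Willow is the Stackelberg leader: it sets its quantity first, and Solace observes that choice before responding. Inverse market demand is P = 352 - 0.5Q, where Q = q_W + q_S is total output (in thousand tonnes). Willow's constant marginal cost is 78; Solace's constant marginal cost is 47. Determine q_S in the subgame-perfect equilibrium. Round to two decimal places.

183.50

The follower Solace best-responds to any q_W: π_S = (352 - 0.5Q)q_S - 47q_S.
∂π_S/∂q_S = 305 - (1/2)q_W - q_S = 0 gives the reaction function q_S = (305 - (1/2)q_W).
Willow substitutes q_S(q_W) into its own profit: π_W = q_W(352 - (1/2)q_W - (305 - (1/2)q_W)/2) - 78q_W = (399/2 - (1/4)q_W)q_W - 78q_W.
The leader's first-order condition 243/2 - (1/2)q_W = 0 yields q_W = 243.
Then q_S = (305 - (1/2)·243) = 367/2.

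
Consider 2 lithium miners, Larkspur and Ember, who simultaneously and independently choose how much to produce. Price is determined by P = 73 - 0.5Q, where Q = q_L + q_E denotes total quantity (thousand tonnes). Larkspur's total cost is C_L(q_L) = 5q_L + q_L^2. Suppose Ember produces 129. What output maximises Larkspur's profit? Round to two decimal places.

With the rival's output fixed at 129, Larkspur's profit is π_L = (73 - (1/2)·129 - (1/2)q_L)q_L - (5q_L + q_L²) = (17/2 - (1/2)q_L)q_L - (5q_L + q_L²).
∂π_L/∂q_L = 7/2 - 3q_L = 0, so q_L = 7/6.

1.17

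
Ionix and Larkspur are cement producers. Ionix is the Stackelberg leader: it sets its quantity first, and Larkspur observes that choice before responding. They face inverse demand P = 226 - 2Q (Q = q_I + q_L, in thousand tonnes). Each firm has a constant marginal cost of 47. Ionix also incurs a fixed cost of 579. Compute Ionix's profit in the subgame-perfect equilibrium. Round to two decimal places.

1423.56

The follower Larkspur best-responds to any q_I: π_L = (226 - 2Q)q_L - 47q_L.
Setting the follower's marginal profit to zero, 179 - 2q_I - 4q_L = 0, i.e. q_L = (179 - 2q_I)/4.
Ionix substitutes q_L(q_I) into its own profit: π_I = q_I(226 - 2q_I - (179 - 2q_I)/2) - 47q_I = (273/2 - q_I)q_I - 47q_I.
Maximising: ∂π_I/∂q_I = 179/2 - 2q_I = 0, giving q_I = 179/4.
Then q_L = (179 - 2·(179/4))/4 = 179/8.
Price P = 226 - 2·(537/8) = 367/4.
Ionix's profit: (367/4 - 47)·(179/4) - 579 = 1423.5625.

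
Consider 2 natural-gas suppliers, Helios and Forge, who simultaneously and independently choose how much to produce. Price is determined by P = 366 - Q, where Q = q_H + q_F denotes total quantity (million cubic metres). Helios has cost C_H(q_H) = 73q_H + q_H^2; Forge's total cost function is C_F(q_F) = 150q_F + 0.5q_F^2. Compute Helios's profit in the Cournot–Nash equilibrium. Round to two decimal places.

Helios's profit: π_H = (366 - Q)q_H - (73q_H + q_H²). Setting ∂π_H/∂q_H = 0: 293 - 4q_H - (q_F) = 0.
Forge's first-order condition: 216 - 3q_F - (q_H) = 0.
Best responses: q_H = (293 - q_F)/4, q_F = (216 - q_H)/3.
Substituting one into the other gives q_H = 663/11 and q_F = 571/11.
Price P = 366 - 1234/11 = 253.8182.
Helios's profit: 253.8182·(663/11) - 73·(663/11) - (663/11)² = 7265.6033.

7265.60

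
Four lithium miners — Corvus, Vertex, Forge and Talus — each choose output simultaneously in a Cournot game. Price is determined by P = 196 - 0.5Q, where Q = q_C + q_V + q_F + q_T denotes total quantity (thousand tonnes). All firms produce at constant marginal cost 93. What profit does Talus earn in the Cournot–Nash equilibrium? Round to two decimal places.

Each firm earns π_i = (196 - 0.5Q)q_i - 93q_i.
First-order condition (treating rivals' output as given): 103 - q_i - (1/2)·Σ_{j≠i} q_j = 0.
By symmetry each firm produces the same amount; substituting Σ_{j≠i} q_j = 3q_i yields q_i = 103/(5/2) = 206/5.
Price P = 196 - (1/2)·(824/5) = 568/5.
Talus's profit: (568/5 - 93)·(206/5) = 848.7200.

848.72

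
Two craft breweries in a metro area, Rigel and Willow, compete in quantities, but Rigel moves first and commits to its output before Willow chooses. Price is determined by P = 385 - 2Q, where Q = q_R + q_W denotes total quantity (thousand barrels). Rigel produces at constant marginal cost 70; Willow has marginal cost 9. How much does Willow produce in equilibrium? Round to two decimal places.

The follower Willow best-responds to any q_R: π_W = (385 - 2Q)q_W - 9q_W.
Setting the follower's marginal profit to zero, 376 - 2q_R - 4q_W = 0, i.e. q_W = (376 - 2q_R)/4.
Rigel substitutes q_W(q_R) into its own profit: π_R = q_R(385 - 2q_R - (376 - 2q_R)/2) - 70q_R = (197 - q_R)q_R - 70q_R.
The leader's first-order condition 127 - 2q_R = 0 yields q_R = 127/2.
Then q_W = (376 - 2·(127/2))/4 = 249/4.

62.25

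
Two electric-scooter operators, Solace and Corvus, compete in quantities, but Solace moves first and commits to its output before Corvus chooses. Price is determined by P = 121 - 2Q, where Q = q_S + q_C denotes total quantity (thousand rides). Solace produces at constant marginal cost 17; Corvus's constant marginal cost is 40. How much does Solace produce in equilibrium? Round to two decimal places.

Solve by backward induction. Given q_S, the follower Corvus maximises π_C = (121 - 2q_S - 2q_C)q_C - 40q_C.
Follower FOC: 81 - 2q_S - 4q_C = 0, so q_C(q_S) = (81 - 2q_S)/4.
Solace substitutes q_C(q_S) into its own profit: π_S = q_S(121 - 2q_S - (81 - 2q_S)/2) - 17q_S = (161/2 - q_S)q_S - 17q_S.
Maximising: ∂π_S/∂q_S = 127/2 - 2q_S = 0, giving q_S = 127/4.
Then q_C = (81 - 2·(127/4))/4 = 35/8.

31.75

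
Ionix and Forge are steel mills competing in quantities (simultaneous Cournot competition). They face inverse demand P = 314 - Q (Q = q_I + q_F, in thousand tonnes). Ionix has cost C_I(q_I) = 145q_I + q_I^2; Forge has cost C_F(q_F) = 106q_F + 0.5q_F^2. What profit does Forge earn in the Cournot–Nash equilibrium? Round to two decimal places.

5449.20

Ionix's profit: π_I = (314 - Q)q_I - (145q_I + q_I²). Setting ∂π_I/∂q_I = 0: 169 - 4q_I - (q_F) = 0.
Forge's first-order condition: 208 - 3q_F - (q_I) = 0.
Rearranging gives the reaction functions q_I = (169 - q_F)/4 and q_F = (208 - q_I)/3.
Solving the pair: q_I = 299/11, q_F = 663/11.
Price P = 314 - 962/11 = 226.5455.
Forge's profit: 226.5455·(663/11) - 106·(663/11) - (1/2)(663/11)² = 5449.2025.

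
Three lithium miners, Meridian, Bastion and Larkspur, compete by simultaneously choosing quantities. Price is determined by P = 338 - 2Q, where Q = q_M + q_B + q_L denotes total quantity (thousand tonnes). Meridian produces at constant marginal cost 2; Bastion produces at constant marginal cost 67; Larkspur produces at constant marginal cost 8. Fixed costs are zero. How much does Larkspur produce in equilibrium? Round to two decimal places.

47.88

Meridian's profit: π_M = (338 - 2Q)q_M - (2q_M). Setting ∂π_M/∂q_M = 0: 336 - 4q_M - 2(q_B + q_L) = 0.
Bastion's first-order condition: 271 - 4q_B - 2(q_M + q_L) = 0.
Larkspur's profit: π_L = (338 - 2Q)q_L - (8q_L). Setting ∂π_L/∂q_L = 0: 330 - 4q_L - 2(q_M + q_B) = 0.
Summing all 3 equations gives 937 − 8Q = 0, hence Q = 937/8.
Back-substituting: q_M = (336 − 937/4)/2 = 407/8, q_B = (271 − 937/4)/2 = 147/8, q_L = (330 − 937/4)/2 = 383/8.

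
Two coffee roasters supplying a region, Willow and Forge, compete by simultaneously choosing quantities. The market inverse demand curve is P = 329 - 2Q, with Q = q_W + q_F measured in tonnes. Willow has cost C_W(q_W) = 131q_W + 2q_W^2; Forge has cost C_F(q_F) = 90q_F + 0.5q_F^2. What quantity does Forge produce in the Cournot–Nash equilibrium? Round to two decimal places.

42.11

Willow's profit: π_W = (329 - 2Q)q_W - (131q_W + 2q_W²). Setting ∂π_W/∂q_W = 0: 198 - 8q_W - 2(q_F) = 0.
Forge's profit: π_F = (329 - 2Q)q_F - (90q_F + (1/2)q_F²). Setting ∂π_F/∂q_F = 0: 239 - 5q_F - 2(q_W) = 0.
Best responses: q_W = (198 - 2q_F)/8, q_F = (239 - 2q_W)/5.
Substituting one into the other gives q_W = 128/9 and q_F = 379/9.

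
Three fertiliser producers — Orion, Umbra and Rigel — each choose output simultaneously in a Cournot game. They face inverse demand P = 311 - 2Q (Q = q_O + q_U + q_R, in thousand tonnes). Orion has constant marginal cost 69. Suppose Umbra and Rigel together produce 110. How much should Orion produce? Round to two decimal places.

5.50

With rivals' combined output fixed at 110, Orion's profit is π_O = (311 - 2·110 - 2q_O)q_O - (69q_O) = (91 - 2q_O)q_O - (69q_O).
∂π_O/∂q_O = 22 - 4q_O = 0, so q_O = 11/2.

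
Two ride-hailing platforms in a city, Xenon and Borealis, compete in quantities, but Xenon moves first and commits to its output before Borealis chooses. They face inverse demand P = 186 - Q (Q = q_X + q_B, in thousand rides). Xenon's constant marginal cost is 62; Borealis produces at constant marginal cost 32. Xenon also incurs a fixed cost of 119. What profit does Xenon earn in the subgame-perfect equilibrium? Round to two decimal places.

985.50

The follower Borealis best-responds to any q_X: π_B = (186 - Q)q_B - 32q_B.
∂π_B/∂q_B = 154 - q_X - 2q_B = 0 gives the reaction function q_B = (154 - q_X)/2.
The leader anticipates this reaction. Substituting into P = 186 - Q gives P = 109 - (1/2)q_X, so π_X = (109 - (1/2)q_X)q_X - 62q_X.
Leader FOC: 47 - q_X = 0, so q_X = 47.
Then q_B = (154 - 47)/2 = 107/2.
Price P = 186 - 201/2 = 171/2.
Xenon's profit: (171/2 - 62)·47 - 119 = 1971/2.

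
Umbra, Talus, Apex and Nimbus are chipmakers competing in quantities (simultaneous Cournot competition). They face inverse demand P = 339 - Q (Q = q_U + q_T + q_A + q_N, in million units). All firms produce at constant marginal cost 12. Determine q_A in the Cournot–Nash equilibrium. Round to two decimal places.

Each firm earns π_i = (339 - Q)q_i - 12q_i.
Setting ∂π_i/∂q_i = 0 with rivals' quantities fixed: 327 - 2q_i - Σ_{j≠i} q_j = 0.
By symmetry each firm produces the same amount; substituting Σ_{j≠i} q_j = 3q_i yields q_i = 327/5.

65.40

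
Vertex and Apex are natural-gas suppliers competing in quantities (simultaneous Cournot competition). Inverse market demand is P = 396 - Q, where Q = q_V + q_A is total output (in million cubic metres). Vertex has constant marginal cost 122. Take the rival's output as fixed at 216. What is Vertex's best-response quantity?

29

With the rival's output fixed at 216, Vertex's profit is π_V = (396 - 216 - q_V)q_V - (122q_V) = (180 - q_V)q_V - (122q_V).
∂π_V/∂q_V = 58 - 2q_V = 0, so q_V = 29.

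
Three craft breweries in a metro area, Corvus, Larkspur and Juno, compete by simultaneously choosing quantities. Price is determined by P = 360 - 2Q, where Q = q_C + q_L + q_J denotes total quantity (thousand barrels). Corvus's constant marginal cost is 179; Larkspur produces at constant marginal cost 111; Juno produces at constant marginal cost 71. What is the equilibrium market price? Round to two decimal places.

Corvus's profit: π_C = (360 - 2Q)q_C - (179q_C). Setting ∂π_C/∂q_C = 0: 181 - 4q_C - 2(q_L + q_J) = 0.
Larkspur's first-order condition: 249 - 4q_L - 2(q_C + q_J) = 0.
Juno's first-order condition: 289 - 4q_J - 2(q_C + q_L) = 0.
Adding the 3 conditions: 719 − 4Q − 4Q = 0, i.e. Q = 719/8.
Back-substituting: q_C = (181 − 719/4)/2 = 5/8, q_L = (249 − 719/4)/2 = 277/8, q_J = (289 − 719/4)/2 = 437/8.
Total output Q = 719/8, so price P = 360 - 2·(719/8) = 721/4.

180.25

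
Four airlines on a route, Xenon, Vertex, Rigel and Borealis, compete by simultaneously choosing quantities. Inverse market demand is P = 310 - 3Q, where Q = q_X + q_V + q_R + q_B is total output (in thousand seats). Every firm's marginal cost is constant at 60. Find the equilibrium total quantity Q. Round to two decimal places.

Each firm earns π_i = (310 - 3Q)q_i - 60q_i.
Setting ∂π_i/∂q_i = 0 with rivals' quantities fixed: 250 - 6q_i - 3·Σ_{j≠i} q_j = 0.
By symmetry each firm produces the same amount; substituting Σ_{j≠i} q_j = 3q_i yields q_i = 250/15 = 50/3.
Total output Q = 50/3 + 50/3 + 50/3 + 50/3 = 200/3.

66.67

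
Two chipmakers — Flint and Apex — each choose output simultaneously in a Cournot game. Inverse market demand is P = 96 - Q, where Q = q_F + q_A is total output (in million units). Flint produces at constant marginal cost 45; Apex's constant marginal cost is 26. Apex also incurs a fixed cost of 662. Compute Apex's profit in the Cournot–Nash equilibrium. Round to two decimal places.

218.11

Flint's profit: π_F = (96 - Q)q_F - (45q_F). Setting ∂π_F/∂q_F = 0: 51 - 2q_F - (q_A) = 0.
Apex's profit: π_A = (96 - Q)q_A - (26q_A). Setting ∂π_A/∂q_A = 0: 70 - 2q_A - (q_F) = 0.
Best responses: q_F = (51 - q_A)/2, q_A = (70 - q_F)/2.
Substituting one into the other gives q_F = 32/3 and q_A = 89/3.
Price P = 96 - 121/3 = 167/3.
Apex's profit: (167/3 - 26)·(89/3) - 662 = 1963/9.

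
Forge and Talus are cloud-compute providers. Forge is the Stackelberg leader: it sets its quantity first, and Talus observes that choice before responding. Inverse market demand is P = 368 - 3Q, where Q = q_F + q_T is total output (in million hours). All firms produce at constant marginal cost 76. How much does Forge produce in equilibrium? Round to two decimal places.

48.67

Solve by backward induction. Given q_F, the follower Talus maximises π_T = (368 - 3q_F - 3q_T)q_T - 76q_T.
Setting the follower's marginal profit to zero, 292 - 3q_F - 6q_T = 0, i.e. q_T = (292 - 3q_F)/6.
The leader anticipates this reaction. Substituting into P = 368 - 3Q gives P = 222 - (3/2)q_F, so π_F = (222 - (3/2)q_F)q_F - 76q_F.
Maximising: ∂π_F/∂q_F = 146 - 3q_F = 0, giving q_F = 146/3.
Then q_T = (292 - 3·(146/3))/6 = 73/3.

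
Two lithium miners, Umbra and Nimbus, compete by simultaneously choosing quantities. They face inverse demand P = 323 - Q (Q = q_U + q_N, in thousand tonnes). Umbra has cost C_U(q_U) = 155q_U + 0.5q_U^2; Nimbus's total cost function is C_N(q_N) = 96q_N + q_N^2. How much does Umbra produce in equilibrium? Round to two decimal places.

Umbra's profit: π_U = (323 - Q)q_U - (155q_U + (1/2)q_U²). Setting ∂π_U/∂q_U = 0: 168 - 3q_U - (q_N) = 0.
Nimbus's profit: π_N = (323 - Q)q_N - (96q_N + q_N²). Setting ∂π_N/∂q_N = 0: 227 - 4q_N - (q_U) = 0.
So q_U = (168 - q_N)/3 and q_N = (227 - q_U)/4.
Substituting one into the other gives q_U = 445/11 and q_N = 513/11.

40.45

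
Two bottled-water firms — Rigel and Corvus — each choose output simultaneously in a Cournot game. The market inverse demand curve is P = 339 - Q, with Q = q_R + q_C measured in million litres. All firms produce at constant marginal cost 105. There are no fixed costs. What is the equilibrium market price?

183

Each firm earns π_i = (339 - Q)q_i - 105q_i.
First-order condition (treating rivals' output as given): 234 - 2q_i - q_j = 0.
With identical firms every q_j equals q_i, so q_j = q_i and 234 = 3q_i, giving q_i = 78.
Total output Q = 156, so price P = 339 - 156 = 183.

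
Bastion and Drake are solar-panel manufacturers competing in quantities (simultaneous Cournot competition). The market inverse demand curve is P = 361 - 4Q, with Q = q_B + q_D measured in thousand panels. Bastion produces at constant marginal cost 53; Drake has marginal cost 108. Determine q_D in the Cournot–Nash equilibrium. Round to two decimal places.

Bastion's profit: π_B = (361 - 4Q)q_B - (53q_B). Setting ∂π_B/∂q_B = 0: 308 - 8q_B - 4(q_D) = 0.
Drake's profit: π_D = (361 - 4Q)q_D - (108q_D). Setting ∂π_D/∂q_D = 0: 253 - 8q_D - 4(q_B) = 0.
So q_B = (308 - 4q_D)/8 and q_D = (253 - 4q_B)/8.
Solving the pair: q_B = 121/4, q_D = 33/2.

16.50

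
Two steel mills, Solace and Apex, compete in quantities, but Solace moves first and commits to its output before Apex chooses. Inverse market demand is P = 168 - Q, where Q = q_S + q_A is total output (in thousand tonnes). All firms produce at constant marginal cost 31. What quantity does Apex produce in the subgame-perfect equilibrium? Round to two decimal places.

The follower Apex best-responds to any q_S: π_A = (168 - Q)q_A - 31q_A.
Setting the follower's marginal profit to zero, 137 - q_S - 2q_A = 0, i.e. q_A = (137 - q_S)/2.
Solace substitutes q_A(q_S) into its own profit: π_S = q_S(168 - q_S - (137 - q_S)/2) - 31q_S = (199/2 - (1/2)q_S)q_S - 31q_S.
Maximising: ∂π_S/∂q_S = 137/2 - q_S = 0, giving q_S = 137/2.
Then q_A = (137 - 137/2)/2 = 137/4.

34.25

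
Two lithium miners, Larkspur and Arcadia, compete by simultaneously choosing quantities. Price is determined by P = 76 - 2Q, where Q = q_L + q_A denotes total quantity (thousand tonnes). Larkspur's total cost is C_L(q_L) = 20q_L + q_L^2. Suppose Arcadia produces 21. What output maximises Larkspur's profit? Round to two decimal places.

With the rival's output fixed at 21, Larkspur's profit is π_L = (76 - 2·21 - 2q_L)q_L - (20q_L + q_L²) = (34 - 2q_L)q_L - (20q_L + q_L²).
∂π_L/∂q_L = 14 - 6q_L = 0, so q_L = 7/3.

2.33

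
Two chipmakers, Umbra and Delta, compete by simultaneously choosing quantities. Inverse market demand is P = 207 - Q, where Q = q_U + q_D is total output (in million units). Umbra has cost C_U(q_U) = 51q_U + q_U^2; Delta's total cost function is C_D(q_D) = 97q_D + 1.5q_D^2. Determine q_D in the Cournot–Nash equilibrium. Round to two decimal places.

Umbra's profit: π_U = (207 - Q)q_U - (51q_U + q_U²). Setting ∂π_U/∂q_U = 0: 156 - 4q_U - (q_D) = 0.
Delta's profit: π_D = (207 - Q)q_D - (97q_D + (3/2)q_D²). Setting ∂π_D/∂q_D = 0: 110 - 5q_D - (q_U) = 0.
So q_U = (156 - q_D)/4 and q_D = (110 - q_U)/5.
Solving the pair: q_U = 670/19, q_D = 284/19.

14.95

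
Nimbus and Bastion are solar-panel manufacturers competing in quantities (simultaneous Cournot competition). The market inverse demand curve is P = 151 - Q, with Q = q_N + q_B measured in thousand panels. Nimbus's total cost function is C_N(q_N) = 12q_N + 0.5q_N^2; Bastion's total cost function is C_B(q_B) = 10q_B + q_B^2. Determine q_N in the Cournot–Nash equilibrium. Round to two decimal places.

Nimbus's profit: π_N = (151 - Q)q_N - (12q_N + (1/2)q_N²). Setting ∂π_N/∂q_N = 0: 139 - 3q_N - (q_B) = 0.
Bastion's first-order condition: 141 - 4q_B - (q_N) = 0.
Best responses: q_N = (139 - q_B)/3, q_B = (141 - q_N)/4.
Solving the pair: q_N = 415/11, q_B = 284/11.

37.73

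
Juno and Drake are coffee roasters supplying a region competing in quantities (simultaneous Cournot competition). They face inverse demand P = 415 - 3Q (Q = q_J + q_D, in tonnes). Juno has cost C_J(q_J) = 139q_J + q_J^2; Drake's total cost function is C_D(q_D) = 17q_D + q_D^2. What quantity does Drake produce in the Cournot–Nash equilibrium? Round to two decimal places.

Juno's profit: π_J = (415 - 3Q)q_J - (139q_J + q_J²). Setting ∂π_J/∂q_J = 0: 276 - 8q_J - 3(q_D) = 0.
Drake's profit: π_D = (415 - 3Q)q_D - (17q_D + q_D²). Setting ∂π_D/∂q_D = 0: 398 - 8q_D - 3(q_J) = 0.
Rearranging gives the reaction functions q_J = (276 - 3q_D)/8 and q_D = (398 - 3q_J)/8.
Solving the pair: q_J = 1014/55, q_D = 42.8364.

42.84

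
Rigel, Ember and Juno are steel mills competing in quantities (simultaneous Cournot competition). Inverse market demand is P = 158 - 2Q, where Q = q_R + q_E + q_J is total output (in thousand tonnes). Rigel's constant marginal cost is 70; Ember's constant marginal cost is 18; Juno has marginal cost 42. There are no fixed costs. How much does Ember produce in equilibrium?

27

Rigel's profit: π_R = (158 - 2Q)q_R - (70q_R). Setting ∂π_R/∂q_R = 0: 88 - 4q_R - 2(q_E + q_J) = 0.
Ember's profit: π_E = (158 - 2Q)q_E - (18q_E). Setting ∂π_E/∂q_E = 0: 140 - 4q_E - 2(q_R + q_J) = 0.
Juno's profit: π_J = (158 - 2Q)q_J - (42q_J). Setting ∂π_J/∂q_J = 0: 116 - 4q_J - 2(q_R + q_E) = 0.
Adding the 3 first-order conditions: 344 − 8Q = 0, so Q = 43.
Back-substituting: q_R = (88 − 86)/2 = 1, q_E = (140 − 86)/2 = 27, q_J = (116 − 86)/2 = 15.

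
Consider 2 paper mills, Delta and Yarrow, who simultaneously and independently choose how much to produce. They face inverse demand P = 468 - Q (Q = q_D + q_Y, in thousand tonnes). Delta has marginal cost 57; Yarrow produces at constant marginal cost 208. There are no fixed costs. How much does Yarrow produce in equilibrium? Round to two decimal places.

Delta's profit: π_D = (468 - Q)q_D - (57q_D). Setting ∂π_D/∂q_D = 0: 411 - 2q_D - (q_Y) = 0.
Yarrow's profit: π_Y = (468 - Q)q_Y - (208q_Y). Setting ∂π_Y/∂q_Y = 0: 260 - 2q_Y - (q_D) = 0.
So q_D = (411 - q_Y)/2 and q_Y = (260 - q_D)/2.
Substituting one into the other gives q_D = 562/3 and q_Y = 109/3.

36.33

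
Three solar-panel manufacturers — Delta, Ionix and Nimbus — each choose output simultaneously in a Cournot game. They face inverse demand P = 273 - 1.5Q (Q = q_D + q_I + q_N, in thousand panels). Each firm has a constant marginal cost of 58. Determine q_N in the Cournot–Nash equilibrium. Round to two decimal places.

35.83

A representative firm's profit is π_i = q_i(273 - 1.5Q) - 58q_i.
First-order condition (treating rivals' output as given): 215 - 3q_i - (3/2)·Σ_{j≠i} q_j = 0.
With identical firms every q_j equals q_i, so Σ_{j≠i} q_j = 2q_i and 215 = 6q_i, giving q_i = 215/6.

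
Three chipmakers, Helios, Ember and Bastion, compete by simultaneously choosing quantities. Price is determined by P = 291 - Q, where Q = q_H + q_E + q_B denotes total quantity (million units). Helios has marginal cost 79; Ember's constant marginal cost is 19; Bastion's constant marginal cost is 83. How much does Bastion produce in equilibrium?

Helios's profit: π_H = (291 - Q)q_H - (79q_H). Setting ∂π_H/∂q_H = 0: 212 - 2q_H - (q_E + q_B) = 0.
Ember's first-order condition: 272 - 2q_E - (q_H + q_B) = 0.
Bastion's first-order condition: 208 - 2q_B - (q_H + q_E) = 0.
Summing all 3 equations gives 692 − 4Q = 0, hence Q = 173.
Back-substituting: q_H = (212 − 173) = 39, q_E = (272 − 173) = 99, q_B = (208 − 173) = 35.

35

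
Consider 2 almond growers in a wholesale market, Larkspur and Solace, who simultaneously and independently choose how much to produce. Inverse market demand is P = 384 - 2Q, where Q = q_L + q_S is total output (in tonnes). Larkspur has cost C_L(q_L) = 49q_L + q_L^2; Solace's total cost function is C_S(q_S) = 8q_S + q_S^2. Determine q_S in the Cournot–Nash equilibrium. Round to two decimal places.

Larkspur's profit: π_L = (384 - 2Q)q_L - (49q_L + q_L²). Setting ∂π_L/∂q_L = 0: 335 - 6q_L - 2(q_S) = 0.
Solace's profit: π_S = (384 - 2Q)q_S - (8q_S + q_S²). Setting ∂π_S/∂q_S = 0: 376 - 6q_S - 2(q_L) = 0.
Best responses: q_L = (335 - 2q_S)/6, q_S = (376 - 2q_L)/6.
Substituting one into the other gives q_L = 629/16 and q_S = 793/16.

49.56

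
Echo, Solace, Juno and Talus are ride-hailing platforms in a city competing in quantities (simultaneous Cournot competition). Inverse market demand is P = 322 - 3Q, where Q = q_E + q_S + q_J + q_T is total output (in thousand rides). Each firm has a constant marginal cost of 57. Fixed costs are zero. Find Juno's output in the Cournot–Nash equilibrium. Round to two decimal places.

17.67

Each firm earns π_i = (322 - 3Q)q_i - 57q_i.
First-order condition (treating rivals' output as given): 265 - 6q_i - 3·Σ_{j≠i} q_j = 0.
By symmetry each firm produces the same amount; substituting Σ_{j≠i} q_j = 3q_i yields q_i = 265/15 = 53/3.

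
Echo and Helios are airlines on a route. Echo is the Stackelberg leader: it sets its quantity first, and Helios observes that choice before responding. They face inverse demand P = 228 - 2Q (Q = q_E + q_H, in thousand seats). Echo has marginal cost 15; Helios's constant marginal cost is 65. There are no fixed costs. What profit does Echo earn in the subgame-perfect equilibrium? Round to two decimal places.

4323.06

The follower Helios best-responds to any q_E: π_H = (228 - 2Q)q_H - 65q_H.
Follower FOC: 163 - 2q_E - 4q_H = 0, so q_H(q_E) = (163 - 2q_E)/4.
Echo substitutes q_H(q_E) into its own profit: π_E = q_E(228 - 2q_E - (163 - 2q_E)/2) - 15q_E = (293/2 - q_E)q_E - 15q_E.
Maximising: ∂π_E/∂q_E = 263/2 - 2q_E = 0, giving q_E = 263/4.
Then q_H = (163 - 2·(263/4))/4 = 63/8.
Price P = 228 - 2·(589/8) = 323/4.
Echo's profit: (323/4 - 15)·(263/4) = 4323.0625.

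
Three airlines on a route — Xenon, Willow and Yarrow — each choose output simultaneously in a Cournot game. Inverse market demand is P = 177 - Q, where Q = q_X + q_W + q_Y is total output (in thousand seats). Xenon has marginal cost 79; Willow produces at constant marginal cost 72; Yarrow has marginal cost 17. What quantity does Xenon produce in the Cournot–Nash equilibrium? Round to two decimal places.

Xenon's profit: π_X = (177 - Q)q_X - (79q_X). Setting ∂π_X/∂q_X = 0: 98 - 2q_X - (q_W + q_Y) = 0.
Willow's first-order condition: 105 - 2q_W - (q_X + q_Y) = 0.
Yarrow's profit: π_Y = (177 - Q)q_Y - (17q_Y). Setting ∂π_Y/∂q_Y = 0: 160 - 2q_Y - (q_X + q_W) = 0.
Adding the 3 conditions: 363 − 2Q − 2Q = 0, i.e. Q = 363/4.
Back-substituting: q_X = (98 − 363/4) = 29/4, q_W = (105 − 363/4) = 57/4, q_Y = (160 − 363/4) = 277/4.

7.25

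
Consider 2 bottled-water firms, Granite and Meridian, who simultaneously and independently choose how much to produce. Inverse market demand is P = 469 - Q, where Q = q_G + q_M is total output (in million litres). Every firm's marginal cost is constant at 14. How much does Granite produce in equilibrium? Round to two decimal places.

151.67

A representative firm's profit is π_i = q_i(469 - Q) - 14q_i.
First-order condition (treating rivals' output as given): 455 - 2q_i - q_j = 0.
By symmetry each firm produces the same amount; substituting q_j = q_i yields q_i = 455/3.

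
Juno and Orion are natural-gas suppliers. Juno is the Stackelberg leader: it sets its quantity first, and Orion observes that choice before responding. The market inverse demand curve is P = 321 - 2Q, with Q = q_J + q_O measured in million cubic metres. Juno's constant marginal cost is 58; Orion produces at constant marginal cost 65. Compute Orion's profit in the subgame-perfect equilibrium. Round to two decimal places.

1830.13

The follower Orion best-responds to any q_J: π_O = (321 - 2Q)q_O - 65q_O.
∂π_O/∂q_O = 256 - 2q_J - 4q_O = 0 gives the reaction function q_O = (256 - 2q_J)/4.
The leader anticipates this reaction. Substituting into P = 321 - 2Q gives P = 193 - q_J, so π_J = (193 - q_J)q_J - 58q_J.
Maximising: ∂π_J/∂q_J = 135 - 2q_J = 0, giving q_J = 135/2.
Then q_O = (256 - 2·(135/2))/4 = 121/4.
Price P = 321 - 2·(391/4) = 251/2.
Orion's profit: (251/2 - 65)·(121/4) = 1830.1250.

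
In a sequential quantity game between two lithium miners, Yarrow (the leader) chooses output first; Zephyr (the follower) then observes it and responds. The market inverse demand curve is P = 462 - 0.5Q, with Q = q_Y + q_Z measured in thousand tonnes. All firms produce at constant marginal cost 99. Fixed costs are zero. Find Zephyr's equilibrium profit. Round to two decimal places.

Solve by backward induction. Given q_Y, the follower Zephyr maximises π_Z = (462 - (1/2)q_Y - (1/2)q_Z)q_Z - 99q_Z.
Setting the follower's marginal profit to zero, 363 - (1/2)q_Y - q_Z = 0, i.e. q_Z = (363 - (1/2)q_Y).
The leader anticipates this reaction. Substituting into P = 462 - 0.5Q gives P = 561/2 - (1/4)q_Y, so π_Y = (561/2 - (1/4)q_Y)q_Y - 99q_Y.
Maximising: ∂π_Y/∂q_Y = 363/2 - (1/2)q_Y = 0, giving q_Y = 363.
Then q_Z = (363 - (1/2)·363) = 363/2.
Price P = 462 - (1/2)·(1089/2) = 759/4.
Zephyr's profit: (759/4 - 99)·(363/2) = 16471.1250.

16471.13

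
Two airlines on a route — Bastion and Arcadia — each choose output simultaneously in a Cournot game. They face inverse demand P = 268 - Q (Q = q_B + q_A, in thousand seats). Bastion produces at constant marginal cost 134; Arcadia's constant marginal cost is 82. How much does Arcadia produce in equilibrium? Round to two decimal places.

79.33

Bastion's profit: π_B = (268 - Q)q_B - (134q_B). Setting ∂π_B/∂q_B = 0: 134 - 2q_B - (q_A) = 0.
Arcadia's profit: π_A = (268 - Q)q_A - (82q_A). Setting ∂π_A/∂q_A = 0: 186 - 2q_A - (q_B) = 0.
Best responses: q_B = (134 - q_A)/2, q_A = (186 - q_B)/2.
Substituting one into the other gives q_B = 82/3 and q_A = 238/3.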